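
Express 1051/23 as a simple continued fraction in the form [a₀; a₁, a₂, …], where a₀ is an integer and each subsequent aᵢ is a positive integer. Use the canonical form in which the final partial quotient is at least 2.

1051 = 45·23 + 16, so a_0 = 45
23 = 1·16 + 7, so a_1 = 1
16 = 2·7 + 2, so a_2 = 2
7 = 3·2 + 1, so a_3 = 3
2 = 2·1 + 0, so a_4 = 2

[45; 1, 2, 3, 2]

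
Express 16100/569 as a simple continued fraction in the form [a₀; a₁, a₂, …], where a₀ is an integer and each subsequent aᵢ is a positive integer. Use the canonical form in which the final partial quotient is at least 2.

[28; 3, 2, 1, 1, 2, 2, 5]

Apply division with remainder until the remainder is 0:
16100 ÷ 569 → quotient 28, remainder 168
569 ÷ 168 → quotient 3, remainder 65
168 ÷ 65 → quotient 2, remainder 38
65 ÷ 38 → quotient 1, remainder 27
38 ÷ 27 → quotient 1, remainder 11
27 ÷ 11 → quotient 2, remainder 5
11 ÷ 5 → quotient 2, remainder 1
5 ÷ 1 → quotient 5, remainder 0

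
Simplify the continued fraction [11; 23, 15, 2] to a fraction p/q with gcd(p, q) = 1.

Start with 2.
15 + 1/(2/1) = 15 + 1/2 = 31/2
23 + 1/(31/2) = 23 + 2/31 = 715/31
11 + 1/(715/31) = 11 + 31/715 = 7896/715

7896/715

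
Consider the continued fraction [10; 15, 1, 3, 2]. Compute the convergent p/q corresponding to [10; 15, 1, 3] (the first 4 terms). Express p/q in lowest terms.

a_0 = 10: 10/1
a_1 = 15: 151/15
a_2 = 1: 161/16
a_3 = 3: 634/63

634/63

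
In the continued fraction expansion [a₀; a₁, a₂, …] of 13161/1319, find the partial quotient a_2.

44

13161 ÷ 1319 → quotient 9, remainder 1290
1319 ÷ 1290 → quotient 1, remainder 29
1290 ÷ 29 → quotient 44, remainder 14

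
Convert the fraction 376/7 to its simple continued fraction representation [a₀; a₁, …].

[53; 1, 2, 2]

⌊376/7⌋ = 53, remainder 5
⌊7/5⌋ = 1, remainder 2
⌊5/2⌋ = 2, remainder 1
⌊2/1⌋ = 2, remainder 0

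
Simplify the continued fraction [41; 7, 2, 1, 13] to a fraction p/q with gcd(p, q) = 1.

Starting at the tail and folding back:
Start with 13.
1 + 1/(13/1) = 1 + 1/13 = 14/13
2 + 1/(14/13) = 2 + 13/14 = 41/14
7 + 1/(41/14) = 7 + 14/41 = 301/41
41 + 1/(301/41) = 41 + 41/301 = 12382/301

12382/301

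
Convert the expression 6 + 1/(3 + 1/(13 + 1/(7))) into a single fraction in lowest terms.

1790/283

a_0 = 6: 6/1
a_1 = 3: 19/3
a_2 = 13: 253/40
a_3 = 7: 1790/283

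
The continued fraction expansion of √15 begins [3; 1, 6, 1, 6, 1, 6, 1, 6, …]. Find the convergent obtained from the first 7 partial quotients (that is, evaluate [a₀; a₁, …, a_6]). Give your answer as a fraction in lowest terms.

1677/433

Start with 6.
1 + 1/(6/1) = 1 + 1/6 = 7/6
6 + 1/(7/6) = 6 + 6/7 = 48/7
1 + 1/(48/7) = 1 + 7/48 = 55/48
6 + 1/(55/48) = 6 + 48/55 = 378/55
1 + 1/(378/55) = 1 + 55/378 = 433/378
3 + 1/(433/378) = 3 + 378/433 = 1677/433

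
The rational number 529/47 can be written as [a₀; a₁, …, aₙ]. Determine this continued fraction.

529 ÷ 47 → quotient 11, remainder 12
47 ÷ 12 → quotient 3, remainder 11
12 ÷ 11 → quotient 1, remainder 1
11 ÷ 1 → quotient 11, remainder 0

[11; 3, 1, 11]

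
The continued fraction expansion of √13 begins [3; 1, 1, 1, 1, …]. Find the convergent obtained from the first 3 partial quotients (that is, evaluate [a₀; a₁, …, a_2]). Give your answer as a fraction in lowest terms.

Collapse the nested fraction from the inside out:
Start with 1.
1 + 1/(1/1) = 1 + 1/1 = 2/1
3 + 1/(2/1) = 3 + 1/2 = 7/2

7/2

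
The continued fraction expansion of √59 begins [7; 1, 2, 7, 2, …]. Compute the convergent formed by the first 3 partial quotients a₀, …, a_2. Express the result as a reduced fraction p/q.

Starting at the tail and folding back:
Start with 2.
1 + 1/(2/1) = 1 + 1/2 = 3/2
7 + 1/(3/2) = 7 + 2/3 = 23/3

23/3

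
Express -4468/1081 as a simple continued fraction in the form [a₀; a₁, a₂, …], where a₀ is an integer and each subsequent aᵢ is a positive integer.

-4468 ÷ 1081 → quotient -5, remainder 937
1081 ÷ 937 → quotient 1, remainder 144
937 ÷ 144 → quotient 6, remainder 73
144 ÷ 73 → quotient 1, remainder 71
73 ÷ 71 → quotient 1, remainder 2
71 ÷ 2 → quotient 35, remainder 1
2 ÷ 1 → quotient 2, remainder 0

[-5; 1, 6, 1, 1, 35, 2]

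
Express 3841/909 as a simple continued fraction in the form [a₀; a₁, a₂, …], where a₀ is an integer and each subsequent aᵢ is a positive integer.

3841 = 4·909 + 205, so a_0 = 4
909 = 4·205 + 89, so a_1 = 4
205 = 2·89 + 27, so a_2 = 2
89 = 3·27 + 8, so a_3 = 3
27 = 3·8 + 3, so a_4 = 3
8 = 2·3 + 2, so a_5 = 2
3 = 1·2 + 1, so a_6 = 1
2 = 2·1 + 0, so a_7 = 2

[4; 4, 2, 3, 3, 2, 1, 2]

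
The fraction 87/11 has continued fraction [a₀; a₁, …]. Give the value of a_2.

10

87 ÷ 11 → quotient 7, remainder 10
11 ÷ 10 → quotient 1, remainder 1
10 ÷ 1 → quotient 10, remainder 0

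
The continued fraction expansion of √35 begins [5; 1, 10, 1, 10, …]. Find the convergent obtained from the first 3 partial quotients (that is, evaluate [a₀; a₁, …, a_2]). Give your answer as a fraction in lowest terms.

Work from the innermost term outward:
Start with 10.
1 + 1/(10/1) = 1 + 1/10 = 11/10
5 + 1/(11/10) = 5 + 10/11 = 65/11

65/11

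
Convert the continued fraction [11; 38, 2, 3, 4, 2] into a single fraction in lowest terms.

28392/2575

a_0 = 11: 11/1
a_1 = 38: 419/38
a_2 = 2: 849/77
a_3 = 3: 2966/269
a_4 = 4: 12713/1153
a_5 = 2: 28392/2575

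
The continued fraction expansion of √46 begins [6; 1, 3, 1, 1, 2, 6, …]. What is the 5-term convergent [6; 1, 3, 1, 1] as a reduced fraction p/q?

Work from the innermost term outward:
Start with 1.
1 + 1/(1/1) = 1 + 1/1 = 2/1
3 + 1/(2/1) = 3 + 1/2 = 7/2
1 + 1/(7/2) = 1 + 2/7 = 9/7
6 + 1/(9/7) = 6 + 7/9 = 61/9

61/9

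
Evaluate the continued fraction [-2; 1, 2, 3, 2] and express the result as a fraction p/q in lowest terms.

a_0 = -2: -2/1
a_1 = 1: -1/1
a_2 = 2: -4/3
a_3 = 3: -13/10
a_4 = 2: -30/23

-30/23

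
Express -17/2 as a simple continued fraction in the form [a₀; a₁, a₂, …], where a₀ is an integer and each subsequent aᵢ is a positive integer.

[-9; 2]

-17 ÷ 2 → quotient -9, remainder 1
2 ÷ 1 → quotient 2, remainder 0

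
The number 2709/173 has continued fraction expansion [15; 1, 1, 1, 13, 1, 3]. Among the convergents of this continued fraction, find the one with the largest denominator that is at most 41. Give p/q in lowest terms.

642/41

List convergents until the denominator exceeds the bound:
a_0 = 15: 15/1  (≤ bound)
a_1 = 1: 16/1  (≤ bound)
a_2 = 1: 31/2  (≤ bound)
a_3 = 1: 47/3  (≤ bound)
a_4 = 13: 642/41  (≤ bound)
a_5 = 1: 689/44  (> 41, stop)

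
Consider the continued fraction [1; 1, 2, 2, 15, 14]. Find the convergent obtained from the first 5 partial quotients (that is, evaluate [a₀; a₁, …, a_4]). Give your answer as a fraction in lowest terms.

Start with 15.
2 + 1/(15/1) = 2 + 1/15 = 31/15
2 + 1/(31/15) = 2 + 15/31 = 77/31
1 + 1/(77/31) = 1 + 31/77 = 108/77
1 + 1/(108/77) = 1 + 77/108 = 185/108

185/108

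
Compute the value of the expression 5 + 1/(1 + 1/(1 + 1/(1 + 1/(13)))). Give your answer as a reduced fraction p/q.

232/41

a_0 = 5: 5/1
a_1 = 1: 6/1
a_2 = 1: 11/2
a_3 = 1: 17/3
a_4 = 13: 232/41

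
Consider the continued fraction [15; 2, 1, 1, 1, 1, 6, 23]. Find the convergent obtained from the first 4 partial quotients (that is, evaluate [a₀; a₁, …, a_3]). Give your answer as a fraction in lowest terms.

77/5

Start with 1.
1 + 1/(1/1) = 1 + 1/1 = 2/1
2 + 1/(2/1) = 2 + 1/2 = 5/2
15 + 1/(5/2) = 15 + 2/5 = 77/5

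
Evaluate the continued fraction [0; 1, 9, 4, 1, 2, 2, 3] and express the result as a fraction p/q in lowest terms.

1041/1154

Start with 3.
2 + 1/(3/1) = 2 + 1/3 = 7/3
2 + 1/(7/3) = 2 + 3/7 = 17/7
1 + 1/(17/7) = 1 + 7/17 = 24/17
4 + 1/(24/17) = 4 + 17/24 = 113/24
9 + 1/(113/24) = 9 + 24/113 = 1041/113
1 + 1/(1041/113) = 1 + 113/1041 = 1154/1041
0 + 1/(1154/1041) = 0 + 1041/1154 = 1041/1154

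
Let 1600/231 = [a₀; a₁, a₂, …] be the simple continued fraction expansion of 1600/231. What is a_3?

1600 ÷ 231 → quotient 6, remainder 214
231 ÷ 214 → quotient 1, remainder 17
214 ÷ 17 → quotient 12, remainder 10
17 ÷ 10 → quotient 1, remainder 7

1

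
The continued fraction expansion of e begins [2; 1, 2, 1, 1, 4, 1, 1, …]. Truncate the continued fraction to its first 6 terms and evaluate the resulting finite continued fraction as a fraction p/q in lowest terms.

87/32

Compute successive convergents:
a_0 = 2: 2/1
a_1 = 1: 3/1
a_2 = 2: 8/3
a_3 = 1: 11/4
a_4 = 1: 19/7
a_5 = 4: 87/32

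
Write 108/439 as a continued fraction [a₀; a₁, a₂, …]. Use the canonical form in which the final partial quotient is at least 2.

108 ÷ 439 → quotient 0, remainder 108
439 ÷ 108 → quotient 4, remainder 7
108 ÷ 7 → quotient 15, remainder 3
7 ÷ 3 → quotient 2, remainder 1
3 ÷ 1 → quotient 3, remainder 0

[0; 4, 15, 2, 3]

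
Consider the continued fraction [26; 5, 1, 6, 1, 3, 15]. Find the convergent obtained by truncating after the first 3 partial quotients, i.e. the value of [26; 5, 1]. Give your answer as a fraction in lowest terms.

Start with 1.
5 + 1/(1/1) = 5 + 1/1 = 6/1
26 + 1/(6/1) = 26 + 1/6 = 157/6

157/6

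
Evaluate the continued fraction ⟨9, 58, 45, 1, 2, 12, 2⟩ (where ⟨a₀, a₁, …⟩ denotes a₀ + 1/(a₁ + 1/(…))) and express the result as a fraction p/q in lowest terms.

1840084/204063

Build up convergents one term at a time:
a_0 = 9: 9/1
a_1 = 58: 523/58
a_2 = 45: 23544/2611
a_3 = 1: 24067/2669
a_4 = 2: 71678/7949
a_5 = 12: 884203/98057
a_6 = 2: 1840084/204063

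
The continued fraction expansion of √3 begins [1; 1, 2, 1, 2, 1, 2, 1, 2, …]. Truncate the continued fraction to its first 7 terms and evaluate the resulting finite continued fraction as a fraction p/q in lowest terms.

71/41

a_0 = 1: 1/1
a_1 = 1: 2/1
a_2 = 2: 5/3
a_3 = 1: 7/4
a_4 = 2: 19/11
a_5 = 1: 26/15
a_6 = 2: 71/41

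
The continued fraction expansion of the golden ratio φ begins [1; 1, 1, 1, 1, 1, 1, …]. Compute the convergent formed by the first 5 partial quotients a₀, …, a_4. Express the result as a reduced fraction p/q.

Use the convergent recurrence hₖ = aₖ·hₖ₋₁ + hₖ₋₂ (and likewise for the denominators kₖ):
a_0 = 1: 1/1
a_1 = 1: 2/1
a_2 = 1: 3/2
a_3 = 1: 5/3
a_4 = 1: 8/5

8/5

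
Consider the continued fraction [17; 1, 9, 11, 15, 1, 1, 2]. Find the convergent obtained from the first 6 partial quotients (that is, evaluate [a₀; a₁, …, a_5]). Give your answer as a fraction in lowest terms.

31971/1786

a_0 = 17: 17/1
a_1 = 1: 18/1
a_2 = 9: 179/10
a_3 = 11: 1987/111
a_4 = 15: 29984/1675
a_5 = 1: 31971/1786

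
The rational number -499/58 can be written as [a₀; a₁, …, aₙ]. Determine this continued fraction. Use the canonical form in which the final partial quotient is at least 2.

[-9; 2, 1, 1, 11]

-499 = -9·58 + 23, so a_0 = -9
58 = 2·23 + 12, so a_1 = 2
23 = 1·12 + 11, so a_2 = 1
12 = 1·11 + 1, so a_3 = 1
11 = 11·1 + 0, so a_4 = 11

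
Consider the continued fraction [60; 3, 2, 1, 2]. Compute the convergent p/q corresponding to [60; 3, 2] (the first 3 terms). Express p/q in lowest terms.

422/7

Work from the innermost term outward:
Start with 2.
3 + 1/(2/1) = 3 + 1/2 = 7/2
60 + 1/(7/2) = 60 + 2/7 = 422/7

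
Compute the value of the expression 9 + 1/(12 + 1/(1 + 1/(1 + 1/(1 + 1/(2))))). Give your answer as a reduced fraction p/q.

Starting at the tail and folding back:
Start with 2.
1 + 1/(2/1) = 1 + 1/2 = 3/2
1 + 1/(3/2) = 1 + 2/3 = 5/3
1 + 1/(5/3) = 1 + 3/5 = 8/5
12 + 1/(8/5) = 12 + 5/8 = 101/8
9 + 1/(101/8) = 9 + 8/101 = 917/101

917/101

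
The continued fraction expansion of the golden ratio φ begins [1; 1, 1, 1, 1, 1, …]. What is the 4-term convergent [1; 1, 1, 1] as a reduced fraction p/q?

Start with 1.
1 + 1/(1/1) = 1 + 1/1 = 2/1
1 + 1/(2/1) = 1 + 1/2 = 3/2
1 + 1/(3/2) = 1 + 2/3 = 5/3

5/3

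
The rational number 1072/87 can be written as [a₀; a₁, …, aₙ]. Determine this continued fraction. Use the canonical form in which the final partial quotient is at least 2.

[12; 3, 9, 3]

Apply division with remainder until the remainder is 0:
1072 = 12·87 + 28, so a_0 = 12
87 = 3·28 + 3, so a_1 = 3
28 = 9·3 + 1, so a_2 = 9
3 = 3·1 + 0, so a_3 = 3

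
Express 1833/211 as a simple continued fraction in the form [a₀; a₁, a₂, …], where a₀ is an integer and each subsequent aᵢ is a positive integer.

[8; 1, 2, 5, 13]

Apply division with remainder until the remainder is 0:
⌊1833/211⌋ = 8, remainder 145
⌊211/145⌋ = 1, remainder 66
⌊145/66⌋ = 2, remainder 13
⌊66/13⌋ = 5, remainder 1
⌊13/1⌋ = 13, remainder 0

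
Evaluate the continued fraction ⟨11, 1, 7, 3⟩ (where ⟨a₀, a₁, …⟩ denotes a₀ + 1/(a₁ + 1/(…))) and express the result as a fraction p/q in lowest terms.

297/25

Start with 3.
7 + 1/(3/1) = 7 + 1/3 = 22/3
1 + 1/(22/3) = 1 + 3/22 = 25/22
11 + 1/(25/22) = 11 + 22/25 = 297/25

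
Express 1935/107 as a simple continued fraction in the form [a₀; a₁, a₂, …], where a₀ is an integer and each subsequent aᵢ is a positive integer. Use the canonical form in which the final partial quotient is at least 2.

1935 = 18·107 + 9, so a_0 = 18
107 = 11·9 + 8, so a_1 = 11
9 = 1·8 + 1, so a_2 = 1
8 = 8·1 + 0, so a_3 = 8

[18; 11, 1, 8]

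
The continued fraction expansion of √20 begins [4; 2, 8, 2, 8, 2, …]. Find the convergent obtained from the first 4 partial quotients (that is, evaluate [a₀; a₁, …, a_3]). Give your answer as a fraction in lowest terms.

161/36

a_0 = 4: 4/1
a_1 = 2: 9/2
a_2 = 8: 76/17
a_3 = 2: 161/36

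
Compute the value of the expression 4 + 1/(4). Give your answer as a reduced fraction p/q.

Collapse the nested fraction from the inside out:
Start with 4.
4 + 1/(4/1) = 4 + 1/4 = 17/4

17/4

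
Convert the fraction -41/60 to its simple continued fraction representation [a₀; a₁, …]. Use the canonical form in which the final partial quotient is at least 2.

[-1; 3, 6, 3]

-41 ÷ 60 → quotient -1, remainder 19
60 ÷ 19 → quotient 3, remainder 3
19 ÷ 3 → quotient 6, remainder 1
3 ÷ 1 → quotient 3, remainder 0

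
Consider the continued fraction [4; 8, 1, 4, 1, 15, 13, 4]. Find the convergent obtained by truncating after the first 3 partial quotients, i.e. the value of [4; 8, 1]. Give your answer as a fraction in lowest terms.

Build up convergents one term at a time:
a_0 = 4: 4/1
a_1 = 8: 33/8
a_2 = 1: 37/9

37/9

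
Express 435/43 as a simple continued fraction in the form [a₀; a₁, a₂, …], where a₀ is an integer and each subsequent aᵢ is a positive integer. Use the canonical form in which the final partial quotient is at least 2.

[10; 8, 1, 1, 2]

Apply division with remainder until the remainder is 0:
⌊435/43⌋ = 10, remainder 5
⌊43/5⌋ = 8, remainder 3
⌊5/3⌋ = 1, remainder 2
⌊3/2⌋ = 1, remainder 1
⌊2/1⌋ = 2, remainder 0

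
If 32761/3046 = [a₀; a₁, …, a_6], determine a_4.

3

Apply division with remainder until the remainder is 0:
⌊32761/3046⌋ = 10, remainder 2301
⌊3046/2301⌋ = 1, remainder 745
⌊2301/745⌋ = 3, remainder 66
⌊745/66⌋ = 11, remainder 19
⌊66/19⌋ = 3, remainder 9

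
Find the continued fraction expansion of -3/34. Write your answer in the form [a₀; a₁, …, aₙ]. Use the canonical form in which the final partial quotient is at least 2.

[-1; 1, 10, 3]

⌊-3/34⌋ = -1, remainder 31
⌊34/31⌋ = 1, remainder 3
⌊31/3⌋ = 10, remainder 1
⌊3/1⌋ = 3, remainder 0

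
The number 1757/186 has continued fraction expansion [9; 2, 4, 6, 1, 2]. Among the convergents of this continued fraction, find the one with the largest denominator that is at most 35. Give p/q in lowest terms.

a_0 = 9: 9/1  (≤ bound)
a_1 = 2: 19/2  (≤ bound)
a_2 = 4: 85/9  (≤ bound)
a_3 = 6: 529/56  (> 35, stop)

85/9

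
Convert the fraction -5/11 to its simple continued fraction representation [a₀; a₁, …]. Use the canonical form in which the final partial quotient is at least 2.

[-1; 1, 1, 5]

⌊-5/11⌋ = -1, remainder 6
⌊11/6⌋ = 1, remainder 5
⌊6/5⌋ = 1, remainder 1
⌊5/1⌋ = 5, remainder 0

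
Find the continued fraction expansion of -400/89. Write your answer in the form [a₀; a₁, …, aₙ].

Repeatedly divide and take the remainder:
⌊-400/89⌋ = -5, remainder 45
⌊89/45⌋ = 1, remainder 44
⌊45/44⌋ = 1, remainder 1
⌊44/1⌋ = 44, remainder 0

[-5; 1, 1, 44]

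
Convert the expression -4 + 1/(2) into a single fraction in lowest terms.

Collapse the nested fraction from the inside out:
Start with 2.
-4 + 1/(2/1) = -4 + 1/2 = -7/2

-7/2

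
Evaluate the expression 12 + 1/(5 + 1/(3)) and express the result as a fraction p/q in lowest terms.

Build up convergents one term at a time:
a_0 = 12: 12/1
a_1 = 5: 61/5
a_2 = 3: 195/16

195/16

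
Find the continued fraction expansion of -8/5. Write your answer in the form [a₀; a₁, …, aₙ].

[-2; 2, 2]

⌊-8/5⌋ = -2, remainder 2
⌊5/2⌋ = 2, remainder 1
⌊2/1⌋ = 2, remainder 0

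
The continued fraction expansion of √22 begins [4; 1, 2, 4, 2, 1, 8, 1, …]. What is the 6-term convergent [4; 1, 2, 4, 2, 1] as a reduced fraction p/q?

197/42

Build up convergents one term at a time:
a_0 = 4: 4/1
a_1 = 1: 5/1
a_2 = 2: 14/3
a_3 = 4: 61/13
a_4 = 2: 136/29
a_5 = 1: 197/42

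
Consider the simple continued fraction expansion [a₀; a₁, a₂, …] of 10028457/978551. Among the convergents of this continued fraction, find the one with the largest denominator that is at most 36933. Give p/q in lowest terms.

19277/1881

a_0 = 10: 10/1  (≤ bound)
a_1 = 4: 41/4  (≤ bound)
a_2 = 35: 1445/141  (≤ bound)
a_3 = 1: 1486/145  (≤ bound)
a_4 = 11: 17791/1736  (≤ bound)
a_5 = 1: 19277/1881  (≤ bound)
a_6 = 51: 1000918/97667  (> 36933, stop)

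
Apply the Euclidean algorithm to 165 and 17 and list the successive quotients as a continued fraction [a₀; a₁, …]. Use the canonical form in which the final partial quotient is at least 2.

[9; 1, 2, 2, 2]

Apply division with remainder until the remainder is 0:
⌊165/17⌋ = 9, remainder 12
⌊17/12⌋ = 1, remainder 5
⌊12/5⌋ = 2, remainder 2
⌊5/2⌋ = 2, remainder 1
⌊2/1⌋ = 2, remainder 0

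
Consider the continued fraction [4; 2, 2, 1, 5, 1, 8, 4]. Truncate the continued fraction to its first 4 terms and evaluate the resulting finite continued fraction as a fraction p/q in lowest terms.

31/7

Start with 1.
2 + 1/(1/1) = 2 + 1/1 = 3/1
2 + 1/(3/1) = 2 + 1/3 = 7/3
4 + 1/(7/3) = 4 + 3/7 = 31/7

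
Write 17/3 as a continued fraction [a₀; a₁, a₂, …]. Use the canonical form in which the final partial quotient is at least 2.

[5; 1, 2]

Run the Euclidean algorithm, recording each quotient:
⌊17/3⌋ = 5, remainder 2
⌊3/2⌋ = 1, remainder 1
⌊2/1⌋ = 2, remainder 0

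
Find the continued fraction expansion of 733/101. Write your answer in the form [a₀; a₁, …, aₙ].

[7; 3, 1, 7, 1, 2]

733 ÷ 101 → quotient 7, remainder 26
101 ÷ 26 → quotient 3, remainder 23
26 ÷ 23 → quotient 1, remainder 3
23 ÷ 3 → quotient 7, remainder 2
3 ÷ 2 → quotient 1, remainder 1
2 ÷ 1 → quotient 2, remainder 0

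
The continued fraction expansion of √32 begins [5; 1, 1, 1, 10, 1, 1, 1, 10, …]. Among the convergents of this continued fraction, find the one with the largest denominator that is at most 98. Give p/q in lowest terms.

a_0 = 5: 5/1  (≤ bound)
a_1 = 1: 6/1  (≤ bound)
a_2 = 1: 11/2  (≤ bound)
a_3 = 1: 17/3  (≤ bound)
a_4 = 10: 181/32  (≤ bound)
a_5 = 1: 198/35  (≤ bound)
a_6 = 1: 379/67  (≤ bound)
a_7 = 1: 577/102  (> 98, stop)

379/67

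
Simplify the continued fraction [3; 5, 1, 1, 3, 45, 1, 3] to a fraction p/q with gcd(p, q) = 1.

22832/7181

Use the convergent recurrence hₖ = aₖ·hₖ₋₁ + hₖ₋₂ (and likewise for the denominators kₖ):
a_0 = 3: 3/1
a_1 = 5: 16/5
a_2 = 1: 19/6
a_3 = 1: 35/11
a_4 = 3: 124/39
a_5 = 45: 5615/1766
a_6 = 1: 5739/1805
a_7 = 3: 22832/7181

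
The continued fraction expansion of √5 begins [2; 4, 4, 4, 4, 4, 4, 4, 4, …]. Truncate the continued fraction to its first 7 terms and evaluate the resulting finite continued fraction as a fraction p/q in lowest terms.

12238/5473

Build up convergents one term at a time:
a_0 = 2: 2/1
a_1 = 4: 9/4
a_2 = 4: 38/17
a_3 = 4: 161/72
a_4 = 4: 682/305
a_5 = 4: 2889/1292
a_6 = 4: 12238/5473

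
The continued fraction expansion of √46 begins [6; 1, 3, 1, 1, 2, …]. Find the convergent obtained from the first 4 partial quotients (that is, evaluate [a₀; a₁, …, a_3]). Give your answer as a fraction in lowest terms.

Collapse the nested fraction from the inside out:
Start with 1.
3 + 1/(1/1) = 3 + 1/1 = 4/1
1 + 1/(4/1) = 1 + 1/4 = 5/4
6 + 1/(5/4) = 6 + 4/5 = 34/5

34/5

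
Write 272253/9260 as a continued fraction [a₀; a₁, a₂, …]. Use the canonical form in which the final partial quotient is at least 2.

[29; 2, 2, 40, 1, 3, 11]

⌊272253/9260⌋ = 29, remainder 3713
⌊9260/3713⌋ = 2, remainder 1834
⌊3713/1834⌋ = 2, remainder 45
⌊1834/45⌋ = 40, remainder 34
⌊45/34⌋ = 1, remainder 11
⌊34/11⌋ = 3, remainder 1
⌊11/1⌋ = 11, remainder 0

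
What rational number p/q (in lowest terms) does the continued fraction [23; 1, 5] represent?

Starting at the tail and folding back:
Start with 5.
1 + 1/(5/1) = 1 + 1/5 = 6/5
23 + 1/(6/5) = 23 + 5/6 = 143/6

143/6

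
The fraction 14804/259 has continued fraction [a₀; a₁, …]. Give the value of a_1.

Run the Euclidean algorithm, recording each quotient:
14804 = 57·259 + 41, so a_0 = 57
259 = 6·41 + 13, so a_1 = 6

6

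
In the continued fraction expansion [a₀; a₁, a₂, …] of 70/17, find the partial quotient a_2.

2

⌊70/17⌋ = 4, remainder 2
⌊17/2⌋ = 8, remainder 1
⌊2/1⌋ = 2, remainder 0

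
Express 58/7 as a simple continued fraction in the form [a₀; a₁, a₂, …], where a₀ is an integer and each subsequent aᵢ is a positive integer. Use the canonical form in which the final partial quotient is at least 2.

[8; 3, 2]

Apply division with remainder until the remainder is 0:
58 ÷ 7 → quotient 8, remainder 2
7 ÷ 2 → quotient 3, remainder 1
2 ÷ 1 → quotient 2, remainder 0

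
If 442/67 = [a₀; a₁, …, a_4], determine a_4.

13

Run the Euclidean algorithm, recording each quotient:
442 ÷ 67 → quotient 6, remainder 40
67 ÷ 40 → quotient 1, remainder 27
40 ÷ 27 → quotient 1, remainder 13
27 ÷ 13 → quotient 2, remainder 1
13 ÷ 1 → quotient 13, remainder 0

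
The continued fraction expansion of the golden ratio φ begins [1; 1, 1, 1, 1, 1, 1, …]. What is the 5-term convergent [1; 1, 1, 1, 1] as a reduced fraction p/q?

8/5

Work from the innermost term outward:
Start with 1.
1 + 1/(1/1) = 1 + 1/1 = 2/1
1 + 1/(2/1) = 1 + 1/2 = 3/2
1 + 1/(3/2) = 1 + 2/3 = 5/3
1 + 1/(5/3) = 1 + 3/5 = 8/5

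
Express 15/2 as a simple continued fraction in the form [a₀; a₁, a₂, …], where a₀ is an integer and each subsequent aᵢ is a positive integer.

⌊15/2⌋ = 7, remainder 1
⌊2/1⌋ = 2, remainder 0

[7; 2]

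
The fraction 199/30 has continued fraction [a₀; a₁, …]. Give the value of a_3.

⌊199/30⌋ = 6, remainder 19
⌊30/19⌋ = 1, remainder 11
⌊19/11⌋ = 1, remainder 8
⌊11/8⌋ = 1, remainder 3

1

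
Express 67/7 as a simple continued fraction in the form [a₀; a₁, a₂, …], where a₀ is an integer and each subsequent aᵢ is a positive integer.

Run the Euclidean algorithm, recording each quotient:
67 ÷ 7 → quotient 9, remainder 4
7 ÷ 4 → quotient 1, remainder 3
4 ÷ 3 → quotient 1, remainder 1
3 ÷ 1 → quotient 3, remainder 0

[9; 1, 1, 3]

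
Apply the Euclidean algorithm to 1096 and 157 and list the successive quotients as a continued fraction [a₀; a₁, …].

[6; 1, 51, 3]

Apply division with remainder until the remainder is 0:
⌊1096/157⌋ = 6, remainder 154
⌊157/154⌋ = 1, remainder 3
⌊154/3⌋ = 51, remainder 1
⌊3/1⌋ = 3, remainder 0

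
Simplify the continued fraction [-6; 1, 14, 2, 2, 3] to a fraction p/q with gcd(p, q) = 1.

a_0 = -6: -6/1
a_1 = 1: -5/1
a_2 = 14: -76/15
a_3 = 2: -157/31
a_4 = 2: -390/77
a_5 = 3: -1327/262

-1327/262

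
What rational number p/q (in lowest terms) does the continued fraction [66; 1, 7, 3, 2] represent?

Work from the innermost term outward:
Start with 2.
3 + 1/(2/1) = 3 + 1/2 = 7/2
7 + 1/(7/2) = 7 + 2/7 = 51/7
1 + 1/(51/7) = 1 + 7/51 = 58/51
66 + 1/(58/51) = 66 + 51/58 = 3879/58

3879/58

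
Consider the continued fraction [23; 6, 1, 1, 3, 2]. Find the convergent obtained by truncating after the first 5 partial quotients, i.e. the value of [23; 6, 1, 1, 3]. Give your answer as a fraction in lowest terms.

a_0 = 23: 23/1
a_1 = 6: 139/6
a_2 = 1: 162/7
a_3 = 1: 301/13
a_4 = 3: 1065/46

1065/46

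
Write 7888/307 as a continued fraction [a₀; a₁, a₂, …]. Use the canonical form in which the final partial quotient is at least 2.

7888 ÷ 307 → quotient 25, remainder 213
307 ÷ 213 → quotient 1, remainder 94
213 ÷ 94 → quotient 2, remainder 25
94 ÷ 25 → quotient 3, remainder 19
25 ÷ 19 → quotient 1, remainder 6
19 ÷ 6 → quotient 3, remainder 1
6 ÷ 1 → quotient 6, remainder 0

[25; 1, 2, 3, 1, 3, 6]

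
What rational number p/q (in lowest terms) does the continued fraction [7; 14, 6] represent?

Use the convergent recurrence hₖ = aₖ·hₖ₋₁ + hₖ₋₂ (and likewise for the denominators kₖ):
a_0 = 7: 7/1
a_1 = 14: 99/14
a_2 = 6: 601/85

601/85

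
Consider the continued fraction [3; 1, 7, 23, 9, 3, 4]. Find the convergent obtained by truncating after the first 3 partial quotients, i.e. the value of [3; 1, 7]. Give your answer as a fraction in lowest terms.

31/8

a_0 = 3: 3/1
a_1 = 1: 4/1
a_2 = 7: 31/8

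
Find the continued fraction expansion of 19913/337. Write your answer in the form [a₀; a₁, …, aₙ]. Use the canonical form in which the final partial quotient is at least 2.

[59; 11, 4, 3, 2]

19913 ÷ 337 → quotient 59, remainder 30
337 ÷ 30 → quotient 11, remainder 7
30 ÷ 7 → quotient 4, remainder 2
7 ÷ 2 → quotient 3, remainder 1
2 ÷ 1 → quotient 2, remainder 0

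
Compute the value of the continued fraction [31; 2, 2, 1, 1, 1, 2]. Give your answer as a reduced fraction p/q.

1571/50

Work from the innermost term outward:
Start with 2.
1 + 1/(2/1) = 1 + 1/2 = 3/2
1 + 1/(3/2) = 1 + 2/3 = 5/3
1 + 1/(5/3) = 1 + 3/5 = 8/5
2 + 1/(8/5) = 2 + 5/8 = 21/8
2 + 1/(21/8) = 2 + 8/21 = 50/21
31 + 1/(50/21) = 31 + 21/50 = 1571/50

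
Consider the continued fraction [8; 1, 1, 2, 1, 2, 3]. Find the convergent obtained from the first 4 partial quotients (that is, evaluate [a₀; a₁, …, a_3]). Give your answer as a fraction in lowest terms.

a_0 = 8: 8/1
a_1 = 1: 9/1
a_2 = 1: 17/2
a_3 = 2: 43/5

43/5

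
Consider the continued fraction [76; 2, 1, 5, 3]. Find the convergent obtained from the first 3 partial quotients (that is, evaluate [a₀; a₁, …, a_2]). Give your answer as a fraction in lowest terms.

229/3

Start with 1.
2 + 1/(1/1) = 2 + 1/1 = 3/1
76 + 1/(3/1) = 76 + 1/3 = 229/3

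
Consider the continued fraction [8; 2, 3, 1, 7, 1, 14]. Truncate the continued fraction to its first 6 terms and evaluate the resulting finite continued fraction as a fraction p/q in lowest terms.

667/79

Start with 1.
7 + 1/(1/1) = 7 + 1/1 = 8/1
1 + 1/(8/1) = 1 + 1/8 = 9/8
3 + 1/(9/8) = 3 + 8/9 = 35/9
2 + 1/(35/9) = 2 + 9/35 = 79/35
8 + 1/(79/35) = 8 + 35/79 = 667/79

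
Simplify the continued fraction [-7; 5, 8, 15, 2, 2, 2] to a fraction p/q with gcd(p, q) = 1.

a_0 = -7: -7/1
a_1 = 5: -34/5
a_2 = 8: -279/41
a_3 = 15: -4219/620
a_4 = 2: -8717/1281
a_5 = 2: -21653/3182
a_6 = 2: -52023/7645

-52023/7645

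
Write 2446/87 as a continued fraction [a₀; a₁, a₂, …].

[28; 8, 1, 2, 3]

2446 ÷ 87 → quotient 28, remainder 10
87 ÷ 10 → quotient 8, remainder 7
10 ÷ 7 → quotient 1, remainder 3
7 ÷ 3 → quotient 2, remainder 1
3 ÷ 1 → quotient 3, remainder 0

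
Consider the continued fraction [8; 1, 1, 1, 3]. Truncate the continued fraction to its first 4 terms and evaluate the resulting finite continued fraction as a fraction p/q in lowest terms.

Build up convergents one term at a time:
a_0 = 8: 8/1
a_1 = 1: 9/1
a_2 = 1: 17/2
a_3 = 1: 26/3

26/3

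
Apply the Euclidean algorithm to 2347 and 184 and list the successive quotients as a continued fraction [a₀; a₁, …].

[12; 1, 3, 11, 4]

Apply division with remainder until the remainder is 0:
2347 ÷ 184 → quotient 12, remainder 139
184 ÷ 139 → quotient 1, remainder 45
139 ÷ 45 → quotient 3, remainder 4
45 ÷ 4 → quotient 11, remainder 1
4 ÷ 1 → quotient 4, remainder 0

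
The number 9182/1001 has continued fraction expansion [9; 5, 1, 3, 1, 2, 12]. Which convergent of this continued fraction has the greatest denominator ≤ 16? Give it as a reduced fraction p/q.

55/6

a_0 = 9: 9/1  (≤ bound)
a_1 = 5: 46/5  (≤ bound)
a_2 = 1: 55/6  (≤ bound)
a_3 = 3: 211/23  (> 16, stop)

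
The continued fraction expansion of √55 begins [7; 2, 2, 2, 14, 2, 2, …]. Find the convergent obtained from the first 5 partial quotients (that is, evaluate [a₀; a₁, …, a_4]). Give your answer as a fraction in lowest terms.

Start with 14.
2 + 1/(14/1) = 2 + 1/14 = 29/14
2 + 1/(29/14) = 2 + 14/29 = 72/29
2 + 1/(72/29) = 2 + 29/72 = 173/72
7 + 1/(173/72) = 7 + 72/173 = 1283/173

1283/173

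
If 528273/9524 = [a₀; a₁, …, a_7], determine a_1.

2

⌊528273/9524⌋ = 55, remainder 4453
⌊9524/4453⌋ = 2, remainder 618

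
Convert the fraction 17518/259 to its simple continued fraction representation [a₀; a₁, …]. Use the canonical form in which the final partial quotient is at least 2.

[67; 1, 1, 1, 3, 11, 2]

17518 ÷ 259 → quotient 67, remainder 165
259 ÷ 165 → quotient 1, remainder 94
165 ÷ 94 → quotient 1, remainder 71
94 ÷ 71 → quotient 1, remainder 23
71 ÷ 23 → quotient 3, remainder 2
23 ÷ 2 → quotient 11, remainder 1
2 ÷ 1 → quotient 2, remainder 0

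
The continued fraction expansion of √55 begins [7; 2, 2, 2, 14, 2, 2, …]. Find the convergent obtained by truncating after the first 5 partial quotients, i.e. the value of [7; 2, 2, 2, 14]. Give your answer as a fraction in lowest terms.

a_0 = 7: 7/1
a_1 = 2: 15/2
a_2 = 2: 37/5
a_3 = 2: 89/12
a_4 = 14: 1283/173

1283/173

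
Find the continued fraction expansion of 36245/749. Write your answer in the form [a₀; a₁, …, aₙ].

36245 = 48·749 + 293, so a_0 = 48
749 = 2·293 + 163, so a_1 = 2
293 = 1·163 + 130, so a_2 = 1
163 = 1·130 + 33, so a_3 = 1
130 = 3·33 + 31, so a_4 = 3
33 = 1·31 + 2, so a_5 = 1
31 = 15·2 + 1, so a_6 = 15
2 = 2·1 + 0, so a_7 = 2

[48; 2, 1, 1, 3, 1, 15, 2]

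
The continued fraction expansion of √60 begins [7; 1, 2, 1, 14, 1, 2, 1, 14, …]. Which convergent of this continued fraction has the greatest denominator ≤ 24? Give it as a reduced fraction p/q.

a_0 = 7: 7/1  (≤ bound)
a_1 = 1: 8/1  (≤ bound)
a_2 = 2: 23/3  (≤ bound)
a_3 = 1: 31/4  (≤ bound)
a_4 = 14: 457/59  (> 24, stop)

31/4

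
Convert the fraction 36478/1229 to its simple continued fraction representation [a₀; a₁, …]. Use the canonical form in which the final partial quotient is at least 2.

[29; 1, 2, 7, 2, 1, 1, 10]

36478 = 29·1229 + 837, so a_0 = 29
1229 = 1·837 + 392, so a_1 = 1
837 = 2·392 + 53, so a_2 = 2
392 = 7·53 + 21, so a_3 = 7
53 = 2·21 + 11, so a_4 = 2
21 = 1·11 + 10, so a_5 = 1
11 = 1·10 + 1, so a_6 = 1
10 = 10·1 + 0, so a_7 = 10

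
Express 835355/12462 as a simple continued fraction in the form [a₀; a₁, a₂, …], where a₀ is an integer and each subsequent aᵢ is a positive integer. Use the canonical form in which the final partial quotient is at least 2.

[67; 31, 12, 1, 14, 2]

Repeatedly divide and take the remainder:
835355 ÷ 12462 → quotient 67, remainder 401
12462 ÷ 401 → quotient 31, remainder 31
401 ÷ 31 → quotient 12, remainder 29
31 ÷ 29 → quotient 1, remainder 2
29 ÷ 2 → quotient 14, remainder 1
2 ÷ 1 → quotient 2, remainder 0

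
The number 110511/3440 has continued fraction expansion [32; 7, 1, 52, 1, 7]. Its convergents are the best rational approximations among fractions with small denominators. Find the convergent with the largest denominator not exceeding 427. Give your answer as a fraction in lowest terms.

13589/423

a_0 = 32: 32/1  (≤ bound)
a_1 = 7: 225/7  (≤ bound)
a_2 = 1: 257/8  (≤ bound)
a_3 = 52: 13589/423  (≤ bound)
a_4 = 1: 13846/431  (> 427, stop)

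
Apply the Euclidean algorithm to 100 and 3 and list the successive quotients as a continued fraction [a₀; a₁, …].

100 = 33·3 + 1, so a_0 = 33
3 = 3·1 + 0, so a_1 = 3

[33; 3]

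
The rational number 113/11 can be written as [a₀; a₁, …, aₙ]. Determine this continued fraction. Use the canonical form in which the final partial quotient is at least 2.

[10; 3, 1, 2]

113 = 10·11 + 3, so a_0 = 10
11 = 3·3 + 2, so a_1 = 3
3 = 1·2 + 1, so a_2 = 1
2 = 2·1 + 0, so a_3 = 2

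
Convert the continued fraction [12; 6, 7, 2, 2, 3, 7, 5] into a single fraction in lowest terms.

a_0 = 12: 12/1
a_1 = 6: 73/6
a_2 = 7: 523/43
a_3 = 2: 1119/92
a_4 = 2: 2761/227
a_5 = 3: 9402/773
a_6 = 7: 68575/5638
a_7 = 5: 352277/28963

352277/28963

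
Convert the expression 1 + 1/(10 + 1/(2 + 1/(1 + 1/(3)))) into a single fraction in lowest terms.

125/114

a_0 = 1: 1/1
a_1 = 10: 11/10
a_2 = 2: 23/21
a_3 = 1: 34/31
a_4 = 3: 125/114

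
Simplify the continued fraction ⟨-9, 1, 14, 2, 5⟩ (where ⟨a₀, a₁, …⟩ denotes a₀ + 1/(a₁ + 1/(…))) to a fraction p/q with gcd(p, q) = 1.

-1371/170

Use the convergent recurrence hₖ = aₖ·hₖ₋₁ + hₖ₋₂ (and likewise for the denominators kₖ):
a_0 = -9: -9/1
a_1 = 1: -8/1
a_2 = 14: -121/15
a_3 = 2: -250/31
a_4 = 5: -1371/170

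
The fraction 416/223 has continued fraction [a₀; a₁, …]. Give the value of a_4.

3

416 = 1·223 + 193, so a_0 = 1
223 = 1·193 + 30, so a_1 = 1
193 = 6·30 + 13, so a_2 = 6
30 = 2·13 + 4, so a_3 = 2
13 = 3·4 + 1, so a_4 = 3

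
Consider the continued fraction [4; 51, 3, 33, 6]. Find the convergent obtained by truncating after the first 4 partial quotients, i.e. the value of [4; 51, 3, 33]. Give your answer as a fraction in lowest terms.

Start with 33.
3 + 1/(33/1) = 3 + 1/33 = 100/33
51 + 1/(100/33) = 51 + 33/100 = 5133/100
4 + 1/(5133/100) = 4 + 100/5133 = 20632/5133

20632/5133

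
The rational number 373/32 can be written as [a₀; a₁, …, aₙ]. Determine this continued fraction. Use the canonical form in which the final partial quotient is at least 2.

Apply division with remainder until the remainder is 0:
⌊373/32⌋ = 11, remainder 21
⌊32/21⌋ = 1, remainder 11
⌊21/11⌋ = 1, remainder 10
⌊11/10⌋ = 1, remainder 1
⌊10/1⌋ = 10, remainder 0

[11; 1, 1, 1, 10]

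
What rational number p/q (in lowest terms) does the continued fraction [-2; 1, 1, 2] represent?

Start with 2.
1 + 1/(2/1) = 1 + 1/2 = 3/2
1 + 1/(3/2) = 1 + 2/3 = 5/3
-2 + 1/(5/3) = -2 + 3/5 = -7/5

-7/5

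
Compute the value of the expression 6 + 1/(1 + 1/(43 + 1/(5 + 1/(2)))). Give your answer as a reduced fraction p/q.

Use the convergent recurrence hₖ = aₖ·hₖ₋₁ + hₖ₋₂ (and likewise for the denominators kₖ):
a_0 = 6: 6/1
a_1 = 1: 7/1
a_2 = 43: 307/44
a_3 = 5: 1542/221
a_4 = 2: 3391/486

3391/486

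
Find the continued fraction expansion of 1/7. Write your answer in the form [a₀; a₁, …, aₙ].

Repeatedly divide and take the remainder:
⌊1/7⌋ = 0, remainder 1
⌊7/1⌋ = 7, remainder 0

[0; 7]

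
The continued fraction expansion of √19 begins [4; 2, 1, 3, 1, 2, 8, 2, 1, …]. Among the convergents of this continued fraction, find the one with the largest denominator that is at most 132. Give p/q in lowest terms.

List convergents until the denominator exceeds the bound:
a_0 = 4: 4/1  (≤ bound)
a_1 = 2: 9/2  (≤ bound)
a_2 = 1: 13/3  (≤ bound)
a_3 = 3: 48/11  (≤ bound)
a_4 = 1: 61/14  (≤ bound)
a_5 = 2: 170/39  (≤ bound)
a_6 = 8: 1421/326  (> 132, stop)

170/39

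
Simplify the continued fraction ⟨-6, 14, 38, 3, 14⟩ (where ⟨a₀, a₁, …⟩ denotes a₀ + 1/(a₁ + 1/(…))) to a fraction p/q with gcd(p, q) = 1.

-137042/23115

a_0 = -6: -6/1
a_1 = 14: -83/14
a_2 = 38: -3160/533
a_3 = 3: -9563/1613
a_4 = 14: -137042/23115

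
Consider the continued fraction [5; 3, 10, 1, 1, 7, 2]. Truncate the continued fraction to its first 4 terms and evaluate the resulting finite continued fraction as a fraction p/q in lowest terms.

181/34

Start with 1.
10 + 1/(1/1) = 10 + 1/1 = 11/1
3 + 1/(11/1) = 3 + 1/11 = 34/11
5 + 1/(34/11) = 5 + 11/34 = 181/34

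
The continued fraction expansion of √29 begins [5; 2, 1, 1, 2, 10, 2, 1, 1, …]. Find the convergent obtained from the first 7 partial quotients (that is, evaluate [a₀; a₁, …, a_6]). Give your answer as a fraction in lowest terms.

a_0 = 5: 5/1
a_1 = 2: 11/2
a_2 = 1: 16/3
a_3 = 1: 27/5
a_4 = 2: 70/13
a_5 = 10: 727/135
a_6 = 2: 1524/283

1524/283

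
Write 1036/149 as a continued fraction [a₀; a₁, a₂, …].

1036 = 6·149 + 142, so a_0 = 6
149 = 1·142 + 7, so a_1 = 1
142 = 20·7 + 2, so a_2 = 20
7 = 3·2 + 1, so a_3 = 3
2 = 2·1 + 0, so a_4 = 2

[6; 1, 20, 3, 2]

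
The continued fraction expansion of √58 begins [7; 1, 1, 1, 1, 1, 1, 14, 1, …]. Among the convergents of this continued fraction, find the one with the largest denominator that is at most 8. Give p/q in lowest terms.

61/8

a_0 = 7: 7/1  (≤ bound)
a_1 = 1: 8/1  (≤ bound)
a_2 = 1: 15/2  (≤ bound)
a_3 = 1: 23/3  (≤ bound)
a_4 = 1: 38/5  (≤ bound)
a_5 = 1: 61/8  (≤ bound)
a_6 = 1: 99/13  (> 8, stop)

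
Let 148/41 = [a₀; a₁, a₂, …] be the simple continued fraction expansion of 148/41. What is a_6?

Repeatedly divide and take the remainder:
148 ÷ 41 → quotient 3, remainder 25
41 ÷ 25 → quotient 1, remainder 16
25 ÷ 16 → quotient 1, remainder 9
16 ÷ 9 → quotient 1, remainder 7
9 ÷ 7 → quotient 1, remainder 2
7 ÷ 2 → quotient 3, remainder 1
2 ÷ 1 → quotient 2, remainder 0

2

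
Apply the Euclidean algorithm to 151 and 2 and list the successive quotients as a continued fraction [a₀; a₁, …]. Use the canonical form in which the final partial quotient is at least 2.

151 = 75·2 + 1, so a_0 = 75
2 = 2·1 + 0, so a_1 = 2

[75; 2]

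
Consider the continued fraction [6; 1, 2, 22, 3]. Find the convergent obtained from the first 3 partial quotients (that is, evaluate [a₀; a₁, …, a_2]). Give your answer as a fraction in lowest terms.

Use the convergent recurrence hₖ = aₖ·hₖ₋₁ + hₖ₋₂ (and likewise for the denominators kₖ):
a_0 = 6: 6/1
a_1 = 1: 7/1
a_2 = 2: 20/3

20/3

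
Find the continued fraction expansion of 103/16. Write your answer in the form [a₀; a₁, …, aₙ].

[6; 2, 3, 2]

⌊103/16⌋ = 6, remainder 7
⌊16/7⌋ = 2, remainder 2
⌊7/2⌋ = 3, remainder 1
⌊2/1⌋ = 2, remainder 0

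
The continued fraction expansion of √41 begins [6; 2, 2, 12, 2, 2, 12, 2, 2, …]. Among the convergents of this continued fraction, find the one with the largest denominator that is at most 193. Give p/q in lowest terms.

a_0 = 6: 6/1  (≤ bound)
a_1 = 2: 13/2  (≤ bound)
a_2 = 2: 32/5  (≤ bound)
a_3 = 12: 397/62  (≤ bound)
a_4 = 2: 826/129  (≤ bound)
a_5 = 2: 2049/320  (> 193, stop)

826/129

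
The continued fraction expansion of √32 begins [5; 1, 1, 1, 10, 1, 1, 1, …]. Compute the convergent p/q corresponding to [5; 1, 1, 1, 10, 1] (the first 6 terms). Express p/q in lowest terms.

198/35

a_0 = 5: 5/1
a_1 = 1: 6/1
a_2 = 1: 11/2
a_3 = 1: 17/3
a_4 = 10: 181/32
a_5 = 1: 198/35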